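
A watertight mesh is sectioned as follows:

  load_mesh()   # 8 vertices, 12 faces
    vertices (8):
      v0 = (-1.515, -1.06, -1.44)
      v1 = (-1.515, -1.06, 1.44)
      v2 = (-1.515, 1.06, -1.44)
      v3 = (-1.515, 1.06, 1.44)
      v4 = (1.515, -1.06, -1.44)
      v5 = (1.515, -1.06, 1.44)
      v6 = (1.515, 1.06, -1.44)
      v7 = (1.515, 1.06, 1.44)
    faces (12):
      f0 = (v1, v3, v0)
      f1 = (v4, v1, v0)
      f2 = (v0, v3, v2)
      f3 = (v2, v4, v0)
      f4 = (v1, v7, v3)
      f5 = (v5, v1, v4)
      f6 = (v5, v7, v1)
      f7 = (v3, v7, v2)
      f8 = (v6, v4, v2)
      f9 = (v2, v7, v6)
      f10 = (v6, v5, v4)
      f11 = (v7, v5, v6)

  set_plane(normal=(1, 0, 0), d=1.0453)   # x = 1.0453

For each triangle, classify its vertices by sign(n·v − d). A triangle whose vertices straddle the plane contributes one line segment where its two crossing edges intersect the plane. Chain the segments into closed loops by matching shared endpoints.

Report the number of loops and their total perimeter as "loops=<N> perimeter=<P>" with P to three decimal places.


Straddling triangles (8 of 12):
  (v4,v1,v0) [+--] → (1.0453, -1.06, -0.993552)–(1.0453, -1.06, -1.44)  len=0.4464
  (v2,v4,v0) [-+-] → (1.0453, -0.731365, -1.44)–(1.0453, -1.06, -1.44)  len=0.3286
  (v1,v7,v3) [-+-] → (1.0453, 0.731365, 1.44)–(1.0453, 1.06, 1.44)  len=0.3286
  (v5,v1,v4) [+-+] → (1.0453, -1.06, 1.44)–(1.0453, -1.06, -0.993552)  len=2.4336
  (v5,v7,v1) [++-] → (1.0453, 0.731365, 1.44)–(1.0453, -1.06, 1.44)  len=1.7914
  (v3,v7,v2) [-+-] → (1.0453, 1.06, 1.44)–(1.0453, 1.06, 0.993552)  len=0.4464
  (v6,v4,v2) [++-] → (1.0453, -0.731365, -1.44)–(1.0453, 1.06, -1.44)  len=1.7914
  (v2,v7,v6) [-++] → (1.0453, 1.06, 0.993552)–(1.0453, 1.06, -1.44)  len=2.4336

Chained into 1 loop(s):
  loop 1: 8 segments, perimeter = 10.0000
Total perimeter = 10.000

loops=1 perimeter=10.000


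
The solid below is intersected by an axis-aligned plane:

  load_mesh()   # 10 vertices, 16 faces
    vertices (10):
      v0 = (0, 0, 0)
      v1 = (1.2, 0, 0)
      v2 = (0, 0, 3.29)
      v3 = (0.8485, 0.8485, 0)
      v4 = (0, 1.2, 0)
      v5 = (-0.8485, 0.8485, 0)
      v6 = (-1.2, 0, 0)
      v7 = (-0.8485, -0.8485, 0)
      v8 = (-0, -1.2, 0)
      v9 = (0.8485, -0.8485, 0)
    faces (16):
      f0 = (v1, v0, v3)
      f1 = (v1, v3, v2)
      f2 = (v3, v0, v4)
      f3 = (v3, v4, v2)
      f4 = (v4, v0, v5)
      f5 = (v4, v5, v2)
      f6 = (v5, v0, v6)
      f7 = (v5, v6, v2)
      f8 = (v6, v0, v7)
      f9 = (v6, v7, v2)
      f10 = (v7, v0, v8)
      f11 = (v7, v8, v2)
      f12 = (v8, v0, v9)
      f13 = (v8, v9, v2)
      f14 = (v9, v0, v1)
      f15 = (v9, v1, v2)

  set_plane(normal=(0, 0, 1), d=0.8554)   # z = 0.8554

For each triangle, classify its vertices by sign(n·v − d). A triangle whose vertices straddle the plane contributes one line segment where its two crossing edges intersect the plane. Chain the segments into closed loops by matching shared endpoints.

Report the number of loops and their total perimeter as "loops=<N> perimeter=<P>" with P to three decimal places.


Straddling triangles (8 of 16):
  (v1,v3,v2) [--+] → (0.62789, 0.62789, 0.8554)–(0.888, 0, 0.8554)  len=0.6796
  (v3,v4,v2) [--+] → (0, 0.888, 0.8554)–(0.62789, 0.62789, 0.8554)  len=0.6796
  (v4,v5,v2) [--+] → (-0.62789, 0.62789, 0.8554)–(0, 0.888, 0.8554)  len=0.6796
  (v5,v6,v2) [--+] → (-0.888, 0, 0.8554)–(-0.62789, 0.62789, 0.8554)  len=0.6796
  (v6,v7,v2) [--+] → (-0.62789, -0.62789, 0.8554)–(-0.888, 0, 0.8554)  len=0.6796
  (v7,v8,v2) [--+] → (0, -0.888, 0.8554)–(-0.62789, -0.62789, 0.8554)  len=0.6796
  (v8,v9,v2) [--+] → (0.62789, -0.62789, 0.8554)–(0, -0.888, 0.8554)  len=0.6796
  (v9,v1,v2) [--+] → (0.888, 0, 0.8554)–(0.62789, -0.62789, 0.8554)  len=0.6796

Chained into 1 loop(s):
  loop 1: 8 segments, perimeter = 5.4371
Total perimeter = 5.437

loops=1 perimeter=5.437


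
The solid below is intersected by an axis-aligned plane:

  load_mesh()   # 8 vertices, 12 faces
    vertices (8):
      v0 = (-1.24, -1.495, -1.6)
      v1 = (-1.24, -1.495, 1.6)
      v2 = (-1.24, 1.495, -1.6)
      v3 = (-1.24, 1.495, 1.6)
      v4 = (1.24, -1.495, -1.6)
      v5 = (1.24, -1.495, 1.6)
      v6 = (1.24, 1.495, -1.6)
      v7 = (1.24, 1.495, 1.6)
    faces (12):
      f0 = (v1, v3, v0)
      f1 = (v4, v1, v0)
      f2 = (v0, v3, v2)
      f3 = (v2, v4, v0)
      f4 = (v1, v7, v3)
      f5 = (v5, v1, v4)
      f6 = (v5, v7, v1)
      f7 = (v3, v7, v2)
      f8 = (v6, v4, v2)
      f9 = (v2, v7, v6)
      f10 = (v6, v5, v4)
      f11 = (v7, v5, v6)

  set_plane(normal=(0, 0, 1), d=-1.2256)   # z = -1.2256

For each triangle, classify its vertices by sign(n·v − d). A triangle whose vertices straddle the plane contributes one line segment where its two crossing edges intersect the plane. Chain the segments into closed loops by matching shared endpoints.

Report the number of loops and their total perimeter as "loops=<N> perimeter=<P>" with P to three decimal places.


loops=1 perimeter=10.940

Straddling triangles (8 of 12):
  (v1,v3,v0) [++-] → (-1.24, -1.14517, -1.2256)–(-1.24, -1.495, -1.2256)  len=0.3498
  (v4,v1,v0) [-+-] → (0.94984, -1.495, -1.2256)–(-1.24, -1.495, -1.2256)  len=2.1898
  (v0,v3,v2) [-+-] → (-1.24, -1.14517, -1.2256)–(-1.24, 1.495, -1.2256)  len=2.6402
  (v5,v1,v4) [++-] → (0.94984, -1.495, -1.2256)–(1.24, -1.495, -1.2256)  len=0.2902
  (v3,v7,v2) [++-] → (-0.94984, 1.495, -1.2256)–(-1.24, 1.495, -1.2256)  len=0.2902
  (v2,v7,v6) [-+-] → (-0.94984, 1.495, -1.2256)–(1.24, 1.495, -1.2256)  len=2.1898
  (v6,v5,v4) [-+-] → (1.24, 1.14517, -1.2256)–(1.24, -1.495, -1.2256)  len=2.6402
  (v7,v5,v6) [++-] → (1.24, 1.14517, -1.2256)–(1.24, 1.495, -1.2256)  len=0.3498

Chained into 1 loop(s):
  loop 1: 8 segments, perimeter = 10.9400
Total perimeter = 10.940


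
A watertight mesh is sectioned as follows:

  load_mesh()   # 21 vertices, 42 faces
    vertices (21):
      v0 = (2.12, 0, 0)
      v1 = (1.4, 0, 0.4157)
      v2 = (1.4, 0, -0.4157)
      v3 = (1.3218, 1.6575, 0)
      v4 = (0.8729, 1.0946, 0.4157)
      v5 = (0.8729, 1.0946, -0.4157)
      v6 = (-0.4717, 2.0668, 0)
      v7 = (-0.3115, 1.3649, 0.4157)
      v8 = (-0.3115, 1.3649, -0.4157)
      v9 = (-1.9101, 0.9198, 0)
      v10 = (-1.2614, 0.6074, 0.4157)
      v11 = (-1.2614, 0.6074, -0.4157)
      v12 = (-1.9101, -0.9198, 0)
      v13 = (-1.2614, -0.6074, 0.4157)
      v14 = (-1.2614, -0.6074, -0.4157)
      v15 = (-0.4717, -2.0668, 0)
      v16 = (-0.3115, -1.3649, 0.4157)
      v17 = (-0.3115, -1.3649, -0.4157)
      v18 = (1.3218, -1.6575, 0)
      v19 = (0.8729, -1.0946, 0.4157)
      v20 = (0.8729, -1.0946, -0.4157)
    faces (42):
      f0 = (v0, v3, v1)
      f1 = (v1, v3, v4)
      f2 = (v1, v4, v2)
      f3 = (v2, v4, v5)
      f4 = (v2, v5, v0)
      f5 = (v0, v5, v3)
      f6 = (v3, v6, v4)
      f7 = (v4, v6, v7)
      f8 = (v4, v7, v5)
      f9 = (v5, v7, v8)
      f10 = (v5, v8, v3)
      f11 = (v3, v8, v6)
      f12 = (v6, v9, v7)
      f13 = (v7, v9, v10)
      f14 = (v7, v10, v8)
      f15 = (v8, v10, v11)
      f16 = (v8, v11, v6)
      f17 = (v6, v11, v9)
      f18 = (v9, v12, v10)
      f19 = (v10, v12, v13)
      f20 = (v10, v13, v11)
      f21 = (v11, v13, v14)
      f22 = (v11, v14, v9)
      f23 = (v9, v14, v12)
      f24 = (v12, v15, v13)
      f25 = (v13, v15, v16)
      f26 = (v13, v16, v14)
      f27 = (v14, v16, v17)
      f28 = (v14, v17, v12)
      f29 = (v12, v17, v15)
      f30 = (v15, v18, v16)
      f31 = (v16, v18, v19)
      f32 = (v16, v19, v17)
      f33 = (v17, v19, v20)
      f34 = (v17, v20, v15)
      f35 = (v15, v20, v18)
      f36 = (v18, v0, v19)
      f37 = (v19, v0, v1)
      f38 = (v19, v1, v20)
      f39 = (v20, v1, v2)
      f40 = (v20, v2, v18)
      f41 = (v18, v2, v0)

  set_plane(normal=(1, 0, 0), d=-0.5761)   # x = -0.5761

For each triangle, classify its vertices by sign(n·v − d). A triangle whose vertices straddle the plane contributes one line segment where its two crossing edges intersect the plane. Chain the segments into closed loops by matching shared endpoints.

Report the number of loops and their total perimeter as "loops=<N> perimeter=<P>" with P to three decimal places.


Straddling triangles (12 of 42):
  (v6,v9,v7) [+-+] → (-0.5761, 1.98355, 0)–(-0.5761, 1.29123, 0.346893)  len=0.7744
  (v7,v9,v10) [+--] → (-0.5761, 1.29123, 0.346893)–(-0.5761, 1.15389, 0.4157)  len=0.1536
  (v7,v10,v8) [+-+] → (-0.5761, 1.15389, 0.4157)–(-0.5761, 1.15389, -0.184109)  len=0.5998
  (v8,v10,v11) [+--] → (-0.5761, 1.15389, -0.184109)–(-0.5761, 1.15389, -0.4157)  len=0.2316
  (v8,v11,v6) [+-+] → (-0.5761, 1.15389, -0.4157)–(-0.5761, 1.87386, -0.0549564)  len=0.8053
  (v6,v11,v9) [+--] → (-0.5761, 1.87386, -0.0549564)–(-0.5761, 1.98355, 0)  len=0.1227
  (v12,v15,v13) [-+-] → (-0.5761, -1.98355, 0)–(-0.5761, -1.87386, 0.0549564)  len=0.1227
  (v13,v15,v16) [-++] → (-0.5761, -1.87386, 0.0549564)–(-0.5761, -1.15389, 0.4157)  len=0.8053
  (v13,v16,v14) [-+-] → (-0.5761, -1.15389, 0.4157)–(-0.5761, -1.15389, 0.184109)  len=0.2316
  (v14,v16,v17) [-++] → (-0.5761, -1.15389, 0.184109)–(-0.5761, -1.15389, -0.4157)  len=0.5998
  (v14,v17,v12) [-+-] → (-0.5761, -1.15389, -0.4157)–(-0.5761, -1.29123, -0.346893)  len=0.1536
  (v12,v17,v15) [-++] → (-0.5761, -1.29123, -0.346893)–(-0.5761, -1.98355, 0)  len=0.7744

Chained into 2 loop(s):
  loop 1: 6 segments, perimeter = 2.6873
  loop 2: 6 segments, perimeter = 2.6873
Total perimeter = 5.375

loops=2 perimeter=5.375


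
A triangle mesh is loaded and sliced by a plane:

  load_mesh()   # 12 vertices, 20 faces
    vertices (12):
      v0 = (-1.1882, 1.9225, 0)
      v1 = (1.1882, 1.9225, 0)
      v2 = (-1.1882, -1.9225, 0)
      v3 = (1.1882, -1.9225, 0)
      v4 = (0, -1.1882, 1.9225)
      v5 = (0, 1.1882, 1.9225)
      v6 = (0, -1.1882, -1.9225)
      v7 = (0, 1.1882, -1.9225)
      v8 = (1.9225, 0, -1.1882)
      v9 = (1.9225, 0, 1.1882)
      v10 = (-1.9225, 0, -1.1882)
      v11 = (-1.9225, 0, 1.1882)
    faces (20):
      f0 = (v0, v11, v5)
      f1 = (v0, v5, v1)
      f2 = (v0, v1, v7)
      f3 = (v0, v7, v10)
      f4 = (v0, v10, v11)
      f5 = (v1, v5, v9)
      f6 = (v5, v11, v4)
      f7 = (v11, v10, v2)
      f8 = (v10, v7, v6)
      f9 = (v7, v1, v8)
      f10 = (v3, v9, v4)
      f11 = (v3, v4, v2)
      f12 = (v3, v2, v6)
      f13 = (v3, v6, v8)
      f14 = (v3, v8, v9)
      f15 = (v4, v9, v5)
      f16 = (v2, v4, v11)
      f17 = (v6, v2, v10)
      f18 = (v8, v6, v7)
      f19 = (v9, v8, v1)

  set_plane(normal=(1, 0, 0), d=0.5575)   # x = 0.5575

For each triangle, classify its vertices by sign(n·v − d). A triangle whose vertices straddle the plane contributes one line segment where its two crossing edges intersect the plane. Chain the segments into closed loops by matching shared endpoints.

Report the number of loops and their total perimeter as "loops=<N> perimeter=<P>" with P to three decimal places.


Straddling triangles (10 of 20):
  (v0,v5,v1) [--+] → (0.5575, 1.53273, 1.02047)–(0.5575, 1.9225, 0)  len=1.0924
  (v0,v1,v7) [-+-] → (0.5575, 1.9225, 0)–(0.5575, 1.53273, -1.02047)  len=1.0924
  (v1,v5,v9) [+-+] → (0.5575, 1.53273, 1.02047)–(0.5575, 0.843637, 1.70956)  len=0.9745
  (v7,v1,v8) [-++] → (0.5575, 1.53273, -1.02047)–(0.5575, 0.843637, -1.70956)  len=0.9745
  (v3,v9,v4) [++-] → (0.5575, -0.843637, 1.70956)–(0.5575, -1.53273, 1.02047)  len=0.9745
  (v3,v4,v2) [+--] → (0.5575, -1.53273, 1.02047)–(0.5575, -1.9225, 0)  len=1.0924
  (v3,v2,v6) [+--] → (0.5575, -1.9225, 0)–(0.5575, -1.53273, -1.02047)  len=1.0924
  (v3,v6,v8) [+-+] → (0.5575, -1.53273, -1.02047)–(0.5575, -0.843637, -1.70956)  len=0.9745
  (v4,v9,v5) [-+-] → (0.5575, -0.843637, 1.70956)–(0.5575, 0.843637, 1.70956)  len=1.6873
  (v8,v6,v7) [+--] → (0.5575, -0.843637, -1.70956)–(0.5575, 0.843637, -1.70956)  len=1.6873

Chained into 1 loop(s):
  loop 1: 10 segments, perimeter = 11.6421
Total perimeter = 11.642

loops=1 perimeter=11.642


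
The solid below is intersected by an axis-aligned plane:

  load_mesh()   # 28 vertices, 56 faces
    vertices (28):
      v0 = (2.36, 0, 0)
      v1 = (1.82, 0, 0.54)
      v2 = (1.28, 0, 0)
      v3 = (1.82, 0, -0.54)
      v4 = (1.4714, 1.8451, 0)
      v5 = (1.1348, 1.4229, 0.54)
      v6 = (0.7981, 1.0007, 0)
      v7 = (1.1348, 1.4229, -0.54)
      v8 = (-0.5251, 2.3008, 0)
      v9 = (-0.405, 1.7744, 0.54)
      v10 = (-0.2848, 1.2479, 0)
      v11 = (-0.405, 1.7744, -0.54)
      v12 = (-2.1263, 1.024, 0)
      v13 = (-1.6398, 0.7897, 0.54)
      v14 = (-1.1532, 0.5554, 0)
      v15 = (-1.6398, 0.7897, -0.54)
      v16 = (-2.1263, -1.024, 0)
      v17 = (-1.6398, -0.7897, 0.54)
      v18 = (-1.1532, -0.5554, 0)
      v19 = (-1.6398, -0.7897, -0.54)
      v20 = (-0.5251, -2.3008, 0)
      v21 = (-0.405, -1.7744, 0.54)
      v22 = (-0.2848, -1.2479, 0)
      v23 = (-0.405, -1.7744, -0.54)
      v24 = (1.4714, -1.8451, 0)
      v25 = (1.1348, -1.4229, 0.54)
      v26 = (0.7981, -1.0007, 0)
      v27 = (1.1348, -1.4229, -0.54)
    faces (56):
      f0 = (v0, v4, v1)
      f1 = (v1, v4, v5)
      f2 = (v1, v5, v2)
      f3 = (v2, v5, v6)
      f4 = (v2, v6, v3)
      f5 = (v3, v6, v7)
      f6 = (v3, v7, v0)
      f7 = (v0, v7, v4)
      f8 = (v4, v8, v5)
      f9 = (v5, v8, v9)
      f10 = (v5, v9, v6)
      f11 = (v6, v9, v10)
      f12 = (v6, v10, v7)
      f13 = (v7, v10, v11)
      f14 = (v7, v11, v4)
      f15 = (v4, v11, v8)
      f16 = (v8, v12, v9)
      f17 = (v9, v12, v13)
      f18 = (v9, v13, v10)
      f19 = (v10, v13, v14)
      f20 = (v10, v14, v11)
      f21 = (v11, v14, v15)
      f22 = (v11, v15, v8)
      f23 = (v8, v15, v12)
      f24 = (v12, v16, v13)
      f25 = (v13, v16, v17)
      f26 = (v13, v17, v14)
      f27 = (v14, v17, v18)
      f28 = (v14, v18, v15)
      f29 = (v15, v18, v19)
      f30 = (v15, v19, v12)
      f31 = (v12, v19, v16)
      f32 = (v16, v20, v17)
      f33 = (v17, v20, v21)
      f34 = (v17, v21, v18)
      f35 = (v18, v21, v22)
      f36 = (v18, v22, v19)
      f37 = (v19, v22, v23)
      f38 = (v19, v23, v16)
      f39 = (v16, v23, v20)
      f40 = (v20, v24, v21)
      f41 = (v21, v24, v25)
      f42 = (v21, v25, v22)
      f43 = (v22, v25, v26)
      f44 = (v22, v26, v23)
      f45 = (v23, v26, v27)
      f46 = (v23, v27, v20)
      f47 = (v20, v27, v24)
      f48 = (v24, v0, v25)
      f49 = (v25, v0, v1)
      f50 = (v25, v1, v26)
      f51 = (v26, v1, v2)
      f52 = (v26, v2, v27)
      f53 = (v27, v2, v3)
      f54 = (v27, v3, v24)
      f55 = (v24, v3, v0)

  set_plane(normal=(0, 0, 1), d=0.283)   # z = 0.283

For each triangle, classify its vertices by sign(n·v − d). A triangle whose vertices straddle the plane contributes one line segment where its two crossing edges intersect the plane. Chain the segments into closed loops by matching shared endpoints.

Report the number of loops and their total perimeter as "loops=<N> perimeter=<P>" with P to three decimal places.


Straddling triangles (28 of 56):
  (v0,v4,v1) [--+] → (1.65409, 0.878131, 0.283)–(2.077, 0, 0.283)  len=0.9747
  (v1,v4,v5) [+-+] → (1.65409, 0.878131, 0.283)–(1.295, 1.62384, 0.283)  len=0.8277
  (v1,v5,v2) [++-] → (1.2039, 0.745705, 0.283)–(1.563, 0, 0.283)  len=0.8277
  (v2,v5,v6) [-+-] → (1.2039, 0.745705, 0.283)–(0.974556, 1.22196, 0.283)  len=0.5286
  (v4,v8,v5) [--+] → (0.344811, 1.84072, 0.283)–(1.295, 1.62384, 0.283)  len=0.9746
  (v5,v8,v9) [+-+] → (0.344811, 1.84072, 0.283)–(-0.462159, 2.02493, 0.283)  len=0.8277
  (v5,v9,v6) [++-] → (0.167586, 1.40618, 0.283)–(0.974556, 1.22196, 0.283)  len=0.8277
  (v6,v9,v10) [-+-] → (0.167586, 1.40618, 0.283)–(-0.347794, 1.52382, 0.283)  len=0.5286
  (v8,v12,v9) [--+] → (-1.22421, 1.41727, 0.283)–(-0.462159, 2.02493, 0.283)  len=0.9747
  (v9,v12,v13) [+-+] → (-1.22421, 1.41727, 0.283)–(-1.87134, 0.901209, 0.283)  len=0.8277
  (v9,v13,v10) [++-] → (-0.99492, 1.00777, 0.283)–(-0.347794, 1.52382, 0.283)  len=0.8277
  (v10,v13,v14) [-+-] → (-0.99492, 1.00777, 0.283)–(-1.40821, 0.678191, 0.283)  len=0.5286
  (v12,v16,v13) [--+] → (-1.87134, -0.0734869, 0.283)–(-1.87134, 0.901209, 0.283)  len=0.9747
  (v13,v16,v17) [+-+] → (-1.87134, -0.0734869, 0.283)–(-1.87134, -0.901209, 0.283)  len=0.8277
  (v13,v17,v14) [++-] → (-1.40821, -0.149532, 0.283)–(-1.40821, 0.678191, 0.283)  len=0.8277
  (v14,v17,v18) [-+-] → (-1.40821, -0.149532, 0.283)–(-1.40821, -0.678191, 0.283)  len=0.5287
  (v16,v20,v17) [--+] → (-1.10929, -1.50887, 0.283)–(-1.87134, -0.901209, 0.283)  len=0.9747
  (v17,v20,v21) [+-+] → (-1.10929, -1.50887, 0.283)–(-0.462159, -2.02493, 0.283)  len=0.8277
  (v17,v21,v18) [++-] → (-0.761088, -1.19425, 0.283)–(-1.40821, -0.678191, 0.283)  len=0.8277
  (v18,v21,v22) [-+-] → (-0.761088, -1.19425, 0.283)–(-0.347794, -1.52382, 0.283)  len=0.5286
  (v20,v24,v21) [--+] → (0.488027, -1.80805, 0.283)–(-0.462159, -2.02493, 0.283)  len=0.9746
  (v21,v24,v25) [+-+] → (0.488027, -1.80805, 0.283)–(1.295, -1.62384, 0.283)  len=0.8277
  (v21,v25,v22) [++-] → (0.459176, -1.33961, 0.283)–(-0.347794, -1.52382, 0.283)  len=0.8277
  (v22,v25,v26) [-+-] → (0.459176, -1.33961, 0.283)–(0.974556, -1.22196, 0.283)  len=0.5286
  (v24,v0,v25) [--+] → (1.7179, -0.745705, 0.283)–(1.295, -1.62384, 0.283)  len=0.9747
  (v25,v0,v1) [+-+] → (1.7179, -0.745705, 0.283)–(2.077, 0, 0.283)  len=0.8277
  (v25,v1,v26) [++-] → (1.33365, -0.476259, 0.283)–(0.974556, -1.22196, 0.283)  len=0.8277
  (v26,v1,v2) [-+-] → (1.33365, -0.476259, 0.283)–(1.563, 0, 0.283)  len=0.5286

Chained into 2 loop(s):
  loop 1: 14 segments, perimeter = 12.6165
  loop 2: 14 segments, perimeter = 9.4943
Total perimeter = 22.111

loops=2 perimeter=22.111


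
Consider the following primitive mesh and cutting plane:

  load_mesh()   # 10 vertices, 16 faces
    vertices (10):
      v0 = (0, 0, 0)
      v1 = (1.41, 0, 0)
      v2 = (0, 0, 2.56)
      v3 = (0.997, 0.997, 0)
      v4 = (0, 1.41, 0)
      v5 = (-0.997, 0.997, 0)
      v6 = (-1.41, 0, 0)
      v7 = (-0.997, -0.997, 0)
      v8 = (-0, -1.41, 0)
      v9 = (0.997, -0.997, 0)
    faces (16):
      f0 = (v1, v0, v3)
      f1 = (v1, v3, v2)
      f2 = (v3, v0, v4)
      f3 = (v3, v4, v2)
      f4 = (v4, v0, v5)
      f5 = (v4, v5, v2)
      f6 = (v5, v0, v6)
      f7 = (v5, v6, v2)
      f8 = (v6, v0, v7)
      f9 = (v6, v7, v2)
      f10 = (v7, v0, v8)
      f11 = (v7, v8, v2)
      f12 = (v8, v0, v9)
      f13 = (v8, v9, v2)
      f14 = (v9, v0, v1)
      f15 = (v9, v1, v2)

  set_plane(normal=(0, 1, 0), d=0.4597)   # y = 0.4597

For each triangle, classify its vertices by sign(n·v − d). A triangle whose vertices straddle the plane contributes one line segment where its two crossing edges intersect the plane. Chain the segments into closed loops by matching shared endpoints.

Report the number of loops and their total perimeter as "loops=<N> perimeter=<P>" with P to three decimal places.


Straddling triangles (8 of 16):
  (v1,v0,v3) [--+] → (0.4597, 0.4597, 0)–(1.21957, 0.4597, 0)  len=0.7599
  (v1,v3,v2) [-+-] → (1.21957, 0.4597, 0)–(0.4597, 0.4597, 1.37963)  len=1.5750
  (v3,v0,v4) [+-+] → (0.4597, 0.4597, 0)–(0, 0.4597, 0)  len=0.4597
  (v3,v4,v2) [++-] → (0, 0.4597, 1.72537)–(0.4597, 0.4597, 1.37963)  len=0.5752
  (v4,v0,v5) [+-+] → (0, 0.4597, 0)–(-0.4597, 0.4597, 0)  len=0.4597
  (v4,v5,v2) [++-] → (-0.4597, 0.4597, 1.37963)–(0, 0.4597, 1.72537)  len=0.5752
  (v5,v0,v6) [+--] → (-0.4597, 0.4597, 0)–(-1.21957, 0.4597, 0)  len=0.7599
  (v5,v6,v2) [+--] → (-1.21957, 0.4597, 0)–(-0.4597, 0.4597, 1.37963)  len=1.5750

Chained into 1 loop(s):
  loop 1: 8 segments, perimeter = 6.7397
Total perimeter = 6.740

loops=1 perimeter=6.740


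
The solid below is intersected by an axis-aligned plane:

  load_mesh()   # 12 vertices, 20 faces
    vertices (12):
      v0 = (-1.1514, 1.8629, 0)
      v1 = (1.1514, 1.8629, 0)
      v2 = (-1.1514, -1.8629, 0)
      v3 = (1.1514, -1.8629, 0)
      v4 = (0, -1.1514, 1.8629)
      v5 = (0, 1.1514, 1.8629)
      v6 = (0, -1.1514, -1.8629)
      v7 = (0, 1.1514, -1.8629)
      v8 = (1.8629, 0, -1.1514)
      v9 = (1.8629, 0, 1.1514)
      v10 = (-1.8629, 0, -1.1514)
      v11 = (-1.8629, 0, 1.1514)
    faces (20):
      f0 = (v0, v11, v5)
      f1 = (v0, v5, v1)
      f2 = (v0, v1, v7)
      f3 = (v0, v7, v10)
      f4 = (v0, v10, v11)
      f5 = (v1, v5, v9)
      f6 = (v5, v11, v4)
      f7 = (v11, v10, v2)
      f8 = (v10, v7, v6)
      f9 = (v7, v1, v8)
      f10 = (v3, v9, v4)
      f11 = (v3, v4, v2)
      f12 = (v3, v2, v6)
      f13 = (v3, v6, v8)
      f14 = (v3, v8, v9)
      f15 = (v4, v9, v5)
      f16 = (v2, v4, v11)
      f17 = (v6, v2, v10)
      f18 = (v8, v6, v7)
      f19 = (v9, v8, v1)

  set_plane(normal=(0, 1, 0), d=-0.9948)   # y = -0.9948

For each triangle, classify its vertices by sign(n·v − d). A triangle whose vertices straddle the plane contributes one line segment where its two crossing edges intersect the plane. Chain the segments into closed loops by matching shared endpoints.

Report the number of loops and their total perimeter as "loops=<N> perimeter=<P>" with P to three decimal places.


loops=1 perimeter=10.187

Straddling triangles (10 of 20):
  (v5,v11,v4) [++-] → (-0.25337, -0.9948, 1.76613)–(0, -0.9948, 1.8629)  len=0.2712
  (v11,v10,v2) [++-] → (-1.48295, -0.9948, -0.536545)–(-1.48295, -0.9948, 0.536545)  len=1.0731
  (v10,v7,v6) [++-] → (0, -0.9948, -1.8629)–(-0.25337, -0.9948, -1.76613)  len=0.2712
  (v3,v9,v4) [-+-] → (1.48295, -0.9948, 0.536545)–(0.25337, -0.9948, 1.76613)  len=1.7389
  (v3,v6,v8) [--+] → (0.25337, -0.9948, -1.76613)–(1.48295, -0.9948, -0.536545)  len=1.7389
  (v3,v8,v9) [-++] → (1.48295, -0.9948, -0.536545)–(1.48295, -0.9948, 0.536545)  len=1.0731
  (v4,v9,v5) [-++] → (0.25337, -0.9948, 1.76613)–(0, -0.9948, 1.8629)  len=0.2712
  (v2,v4,v11) [--+] → (-0.25337, -0.9948, 1.76613)–(-1.48295, -0.9948, 0.536545)  len=1.7389
  (v6,v2,v10) [--+] → (-1.48295, -0.9948, -0.536545)–(-0.25337, -0.9948, -1.76613)  len=1.7389
  (v8,v6,v7) [+-+] → (0.25337, -0.9948, -1.76613)–(0, -0.9948, -1.8629)  len=0.2712

Chained into 1 loop(s):
  loop 1: 10 segments, perimeter = 10.1866
Total perimeter = 10.187


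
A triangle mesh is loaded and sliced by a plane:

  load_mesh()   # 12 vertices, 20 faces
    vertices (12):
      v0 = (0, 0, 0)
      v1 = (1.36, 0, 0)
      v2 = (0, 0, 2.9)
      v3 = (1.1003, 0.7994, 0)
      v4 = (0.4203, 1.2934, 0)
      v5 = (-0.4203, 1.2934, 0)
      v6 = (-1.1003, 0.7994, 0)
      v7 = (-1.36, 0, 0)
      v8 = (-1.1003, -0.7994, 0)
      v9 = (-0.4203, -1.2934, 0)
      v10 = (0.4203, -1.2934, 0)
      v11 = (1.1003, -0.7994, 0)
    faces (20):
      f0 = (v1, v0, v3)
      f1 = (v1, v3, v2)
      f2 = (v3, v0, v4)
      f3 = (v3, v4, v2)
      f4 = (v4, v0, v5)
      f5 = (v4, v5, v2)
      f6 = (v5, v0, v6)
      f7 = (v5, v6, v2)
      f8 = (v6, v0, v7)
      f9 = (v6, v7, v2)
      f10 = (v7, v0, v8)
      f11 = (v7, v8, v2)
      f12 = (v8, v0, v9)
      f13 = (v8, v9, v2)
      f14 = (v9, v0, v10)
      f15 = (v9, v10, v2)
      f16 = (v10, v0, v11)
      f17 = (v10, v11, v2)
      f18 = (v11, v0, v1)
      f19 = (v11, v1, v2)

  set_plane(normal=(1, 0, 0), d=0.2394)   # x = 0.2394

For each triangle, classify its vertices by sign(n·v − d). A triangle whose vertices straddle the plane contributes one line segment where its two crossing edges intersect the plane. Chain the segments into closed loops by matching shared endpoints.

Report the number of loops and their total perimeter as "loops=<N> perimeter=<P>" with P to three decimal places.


Straddling triangles (12 of 20):
  (v1,v0,v3) [+-+] → (0.2394, 0, 0)–(0.2394, 0.173931, 0)  len=0.1739
  (v1,v3,v2) [++-] → (0.2394, 0.173931, 2.26903)–(0.2394, 0, 2.38951)  len=0.2116
  (v3,v0,v4) [+-+] → (0.2394, 0.173931, 0)–(0.2394, 0.736712, 0)  len=0.5628
  (v3,v4,v2) [++-] → (0.2394, 0.736712, 1.24818)–(0.2394, 0.173931, 2.26903)  len=1.1657
  (v4,v0,v5) [+--] → (0.2394, 0.736712, 0)–(0.2394, 1.2934, 0)  len=0.5567
  (v4,v5,v2) [+--] → (0.2394, 1.2934, 0)–(0.2394, 0.736712, 1.24818)  len=1.3667
  (v9,v0,v10) [--+] → (0.2394, -0.736712, 0)–(0.2394, -1.2934, 0)  len=0.5567
  (v9,v10,v2) [-+-] → (0.2394, -1.2934, 0)–(0.2394, -0.736712, 1.24818)  len=1.3667
  (v10,v0,v11) [+-+] → (0.2394, -0.736712, 0)–(0.2394, -0.173931, 0)  len=0.5628
  (v10,v11,v2) [++-] → (0.2394, -0.173931, 2.26903)–(0.2394, -0.736712, 1.24818)  len=1.1657
  (v11,v0,v1) [+-+] → (0.2394, -0.173931, 0)–(0.2394, 0, 0)  len=0.1739
  (v11,v1,v2) [++-] → (0.2394, 0, 2.38951)–(0.2394, -0.173931, 2.26903)  len=0.2116

Chained into 1 loop(s):
  loop 1: 12 segments, perimeter = 8.0748
Total perimeter = 8.075

loops=1 perimeter=8.075


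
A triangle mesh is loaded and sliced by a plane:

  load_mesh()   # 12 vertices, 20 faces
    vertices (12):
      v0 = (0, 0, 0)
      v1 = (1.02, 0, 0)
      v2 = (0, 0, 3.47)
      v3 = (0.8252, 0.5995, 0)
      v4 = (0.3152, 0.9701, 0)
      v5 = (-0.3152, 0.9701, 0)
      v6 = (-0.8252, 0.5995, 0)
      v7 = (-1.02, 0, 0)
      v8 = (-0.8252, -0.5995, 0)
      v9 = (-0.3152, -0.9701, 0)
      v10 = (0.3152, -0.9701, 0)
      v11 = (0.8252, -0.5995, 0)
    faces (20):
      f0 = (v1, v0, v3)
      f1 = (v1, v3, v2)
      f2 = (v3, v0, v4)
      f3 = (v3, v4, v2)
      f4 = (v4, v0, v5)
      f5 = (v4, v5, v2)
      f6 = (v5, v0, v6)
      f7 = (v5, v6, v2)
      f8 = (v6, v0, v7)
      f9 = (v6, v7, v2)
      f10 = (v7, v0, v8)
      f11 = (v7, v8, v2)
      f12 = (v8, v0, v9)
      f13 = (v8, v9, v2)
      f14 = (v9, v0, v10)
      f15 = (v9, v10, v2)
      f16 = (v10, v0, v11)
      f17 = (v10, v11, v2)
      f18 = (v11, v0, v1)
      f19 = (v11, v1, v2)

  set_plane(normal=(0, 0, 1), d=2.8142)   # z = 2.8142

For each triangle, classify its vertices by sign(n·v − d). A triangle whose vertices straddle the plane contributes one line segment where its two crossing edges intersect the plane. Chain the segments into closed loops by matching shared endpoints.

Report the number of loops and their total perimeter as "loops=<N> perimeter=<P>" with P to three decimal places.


Straddling triangles (10 of 20):
  (v1,v3,v2) [--+] → (0.155956, 0.1133, 2.8142)–(0.192771, 0, 2.8142)  len=0.1191
  (v3,v4,v2) [--+] → (0.0595701, 0.183341, 2.8142)–(0.155956, 0.1133, 2.8142)  len=0.1191
  (v4,v5,v2) [--+] → (-0.0595701, 0.183341, 2.8142)–(0.0595701, 0.183341, 2.8142)  len=0.1191
  (v5,v6,v2) [--+] → (-0.155956, 0.1133, 2.8142)–(-0.0595701, 0.183341, 2.8142)  len=0.1191
  (v6,v7,v2) [--+] → (-0.192771, 0, 2.8142)–(-0.155956, 0.1133, 2.8142)  len=0.1191
  (v7,v8,v2) [--+] → (-0.155956, -0.1133, 2.8142)–(-0.192771, 0, 2.8142)  len=0.1191
  (v8,v9,v2) [--+] → (-0.0595701, -0.183341, 2.8142)–(-0.155956, -0.1133, 2.8142)  len=0.1191
  (v9,v10,v2) [--+] → (0.0595701, -0.183341, 2.8142)–(-0.0595701, -0.183341, 2.8142)  len=0.1191
  (v10,v11,v2) [--+] → (0.155956, -0.1133, 2.8142)–(0.0595701, -0.183341, 2.8142)  len=0.1191
  (v11,v1,v2) [--+] → (0.192771, 0, 2.8142)–(0.155956, -0.1133, 2.8142)  len=0.1191

Chained into 1 loop(s):
  loop 1: 10 segments, perimeter = 1.1914
Total perimeter = 1.191

loops=1 perimeter=1.191


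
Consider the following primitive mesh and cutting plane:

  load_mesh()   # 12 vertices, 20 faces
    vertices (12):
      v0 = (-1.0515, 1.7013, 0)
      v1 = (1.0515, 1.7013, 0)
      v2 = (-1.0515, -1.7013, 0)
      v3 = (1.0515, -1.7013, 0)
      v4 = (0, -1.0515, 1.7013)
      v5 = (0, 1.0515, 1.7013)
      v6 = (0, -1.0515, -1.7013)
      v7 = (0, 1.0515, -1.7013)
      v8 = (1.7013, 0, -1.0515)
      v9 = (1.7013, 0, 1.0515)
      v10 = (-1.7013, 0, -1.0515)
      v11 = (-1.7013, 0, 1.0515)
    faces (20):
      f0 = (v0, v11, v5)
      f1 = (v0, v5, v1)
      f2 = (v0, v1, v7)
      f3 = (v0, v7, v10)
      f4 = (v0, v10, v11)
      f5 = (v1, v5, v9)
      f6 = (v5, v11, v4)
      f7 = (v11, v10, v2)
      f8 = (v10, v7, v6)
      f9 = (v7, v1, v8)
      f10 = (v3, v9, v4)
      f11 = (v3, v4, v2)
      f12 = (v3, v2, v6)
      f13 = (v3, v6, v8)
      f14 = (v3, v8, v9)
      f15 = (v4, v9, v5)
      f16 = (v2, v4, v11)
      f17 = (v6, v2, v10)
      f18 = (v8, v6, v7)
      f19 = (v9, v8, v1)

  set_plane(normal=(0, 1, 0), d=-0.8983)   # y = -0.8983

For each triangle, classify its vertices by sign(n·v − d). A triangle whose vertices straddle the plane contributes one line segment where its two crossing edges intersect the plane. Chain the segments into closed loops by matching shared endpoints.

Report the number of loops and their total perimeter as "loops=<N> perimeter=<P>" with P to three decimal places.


Straddling triangles (10 of 20):
  (v5,v11,v4) [++-] → (-0.247874, -0.8983, 1.60663)–(0, -0.8983, 1.7013)  len=0.2653
  (v11,v10,v2) [++-] → (-1.3582, -0.8983, -0.4963)–(-1.3582, -0.8983, 0.4963)  len=0.9926
  (v10,v7,v6) [++-] → (0, -0.8983, -1.7013)–(-0.247874, -0.8983, -1.60663)  len=0.2653
  (v3,v9,v4) [-+-] → (1.3582, -0.8983, 0.4963)–(0.247874, -0.8983, 1.60663)  len=1.5702
  (v3,v6,v8) [--+] → (0.247874, -0.8983, -1.60663)–(1.3582, -0.8983, -0.4963)  len=1.5702
  (v3,v8,v9) [-++] → (1.3582, -0.8983, -0.4963)–(1.3582, -0.8983, 0.4963)  len=0.9926
  (v4,v9,v5) [-++] → (0.247874, -0.8983, 1.60663)–(0, -0.8983, 1.7013)  len=0.2653
  (v2,v4,v11) [--+] → (-0.247874, -0.8983, 1.60663)–(-1.3582, -0.8983, 0.4963)  len=1.5702
  (v6,v2,v10) [--+] → (-1.3582, -0.8983, -0.4963)–(-0.247874, -0.8983, -1.60663)  len=1.5702
  (v8,v6,v7) [+-+] → (0.247874, -0.8983, -1.60663)–(0, -0.8983, -1.7013)  len=0.2653

Chained into 1 loop(s):
  loop 1: 10 segments, perimeter = 9.3275
Total perimeter = 9.328

loops=1 perimeter=9.328


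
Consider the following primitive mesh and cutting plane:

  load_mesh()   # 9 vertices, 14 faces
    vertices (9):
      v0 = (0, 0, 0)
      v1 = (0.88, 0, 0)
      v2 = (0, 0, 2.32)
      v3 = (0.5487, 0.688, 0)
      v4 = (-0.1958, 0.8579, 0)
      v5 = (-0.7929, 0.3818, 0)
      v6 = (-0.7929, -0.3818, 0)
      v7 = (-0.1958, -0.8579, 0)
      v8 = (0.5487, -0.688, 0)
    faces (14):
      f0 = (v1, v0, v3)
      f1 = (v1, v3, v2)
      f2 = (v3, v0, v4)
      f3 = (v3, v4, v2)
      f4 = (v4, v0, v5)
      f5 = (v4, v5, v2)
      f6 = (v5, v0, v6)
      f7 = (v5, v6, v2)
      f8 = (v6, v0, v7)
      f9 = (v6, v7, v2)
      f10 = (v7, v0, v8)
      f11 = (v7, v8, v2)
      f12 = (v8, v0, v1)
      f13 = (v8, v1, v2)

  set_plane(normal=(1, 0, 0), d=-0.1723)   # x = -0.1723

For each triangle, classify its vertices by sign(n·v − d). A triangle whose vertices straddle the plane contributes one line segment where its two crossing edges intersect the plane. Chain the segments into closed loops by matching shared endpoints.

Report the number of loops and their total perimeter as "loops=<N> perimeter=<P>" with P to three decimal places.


Straddling triangles (10 of 14):
  (v3,v0,v4) [++-] → (-0.1723, 0.754934, 0)–(-0.1723, 0.852537, 0)  len=0.0976
  (v3,v4,v2) [+-+] → (-0.1723, 0.852537, 0)–(-0.1723, 0.754934, 0.278447)  len=0.2951
  (v4,v0,v5) [-+-] → (-0.1723, 0.754934, 0)–(-0.1723, 0.0829665, 0)  len=0.6720
  (v4,v5,v2) [--+] → (-0.1723, 0.0829665, 1.81586)–(-0.1723, 0.754934, 0.278447)  len=1.6778
  (v5,v0,v6) [-+-] → (-0.1723, 0.0829665, 0)–(-0.1723, -0.0829665, 0)  len=0.1659
  (v5,v6,v2) [--+] → (-0.1723, -0.0829665, 1.81586)–(-0.1723, 0.0829665, 1.81586)  len=0.1659
  (v6,v0,v7) [-+-] → (-0.1723, -0.0829665, 0)–(-0.1723, -0.754934, 0)  len=0.6720
  (v6,v7,v2) [--+] → (-0.1723, -0.754934, 0.278447)–(-0.1723, -0.0829665, 1.81586)  len=1.6778
  (v7,v0,v8) [-++] → (-0.1723, -0.754934, 0)–(-0.1723, -0.852537, 0)  len=0.0976
  (v7,v8,v2) [-++] → (-0.1723, -0.852537, 0)–(-0.1723, -0.754934, 0.278447)  len=0.2951

Chained into 1 loop(s):
  loop 1: 10 segments, perimeter = 5.8168
Total perimeter = 5.817

loops=1 perimeter=5.817


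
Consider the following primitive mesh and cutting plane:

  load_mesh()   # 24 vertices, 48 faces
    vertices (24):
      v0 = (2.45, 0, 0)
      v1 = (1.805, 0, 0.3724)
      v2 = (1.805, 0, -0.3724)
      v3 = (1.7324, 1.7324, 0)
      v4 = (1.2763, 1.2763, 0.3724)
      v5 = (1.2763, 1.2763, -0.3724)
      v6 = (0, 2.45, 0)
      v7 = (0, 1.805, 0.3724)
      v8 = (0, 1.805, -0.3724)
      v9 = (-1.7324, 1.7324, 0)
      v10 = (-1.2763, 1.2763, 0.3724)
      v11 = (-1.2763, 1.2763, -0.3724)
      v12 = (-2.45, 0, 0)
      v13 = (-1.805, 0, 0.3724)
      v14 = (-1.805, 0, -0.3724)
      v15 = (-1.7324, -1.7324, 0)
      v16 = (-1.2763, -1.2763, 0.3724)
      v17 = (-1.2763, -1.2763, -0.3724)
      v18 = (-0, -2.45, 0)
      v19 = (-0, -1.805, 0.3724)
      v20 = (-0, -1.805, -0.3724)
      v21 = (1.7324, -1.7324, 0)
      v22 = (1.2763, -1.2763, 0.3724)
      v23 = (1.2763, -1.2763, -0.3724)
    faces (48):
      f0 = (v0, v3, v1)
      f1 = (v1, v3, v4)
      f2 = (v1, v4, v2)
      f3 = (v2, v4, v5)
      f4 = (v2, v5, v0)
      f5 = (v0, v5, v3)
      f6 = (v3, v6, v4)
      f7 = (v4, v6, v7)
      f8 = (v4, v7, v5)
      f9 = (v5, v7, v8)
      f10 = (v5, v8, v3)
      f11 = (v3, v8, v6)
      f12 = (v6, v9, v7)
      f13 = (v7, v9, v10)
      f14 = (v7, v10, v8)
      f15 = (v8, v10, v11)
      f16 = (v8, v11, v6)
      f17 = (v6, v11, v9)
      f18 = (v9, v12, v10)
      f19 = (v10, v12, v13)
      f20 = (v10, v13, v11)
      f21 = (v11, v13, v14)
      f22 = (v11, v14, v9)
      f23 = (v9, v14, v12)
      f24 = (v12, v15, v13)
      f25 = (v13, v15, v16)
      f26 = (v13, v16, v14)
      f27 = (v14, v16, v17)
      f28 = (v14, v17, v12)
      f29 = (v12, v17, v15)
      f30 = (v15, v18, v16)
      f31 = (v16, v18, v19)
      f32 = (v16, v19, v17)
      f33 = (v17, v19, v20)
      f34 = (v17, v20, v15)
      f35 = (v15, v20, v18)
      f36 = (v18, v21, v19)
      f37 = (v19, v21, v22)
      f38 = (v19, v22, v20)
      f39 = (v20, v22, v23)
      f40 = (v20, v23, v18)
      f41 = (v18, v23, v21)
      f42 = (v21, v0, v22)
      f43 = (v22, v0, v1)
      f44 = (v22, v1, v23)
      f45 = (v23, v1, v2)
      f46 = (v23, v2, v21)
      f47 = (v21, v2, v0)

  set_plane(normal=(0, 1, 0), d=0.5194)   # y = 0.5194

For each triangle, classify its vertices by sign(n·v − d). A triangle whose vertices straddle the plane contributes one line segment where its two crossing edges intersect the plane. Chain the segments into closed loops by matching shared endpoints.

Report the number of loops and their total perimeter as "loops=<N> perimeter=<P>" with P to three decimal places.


Straddling triangles (12 of 48):
  (v0,v3,v1) [-+-] → (2.23485, 0.5194, 0)–(1.78323, 0.5194, 0.260749)  len=0.5215
  (v1,v3,v4) [-++] → (1.78323, 0.5194, 0.260749)–(1.58984, 0.5194, 0.3724)  len=0.2233
  (v1,v4,v2) [-+-] → (1.58984, 0.5194, 0.3724)–(1.58984, 0.5194, -0.069298)  len=0.4417
  (v2,v4,v5) [-++] → (1.58984, 0.5194, -0.069298)–(1.58984, 0.5194, -0.3724)  len=0.3031
  (v2,v5,v0) [-+-] → (1.58984, 0.5194, -0.3724)–(1.97235, 0.5194, -0.151551)  len=0.4417
  (v0,v5,v3) [-++] → (1.97235, 0.5194, -0.151551)–(2.23485, 0.5194, 0)  len=0.3031
  (v9,v12,v10) [+-+] → (-2.23485, 0.5194, 0)–(-1.97235, 0.5194, 0.151551)  len=0.3031
  (v10,v12,v13) [+--] → (-1.97235, 0.5194, 0.151551)–(-1.58984, 0.5194, 0.3724)  len=0.4417
  (v10,v13,v11) [+-+] → (-1.58984, 0.5194, 0.3724)–(-1.58984, 0.5194, 0.069298)  len=0.3031
  (v11,v13,v14) [+--] → (-1.58984, 0.5194, 0.069298)–(-1.58984, 0.5194, -0.3724)  len=0.4417
  (v11,v14,v9) [+-+] → (-1.58984, 0.5194, -0.3724)–(-1.78323, 0.5194, -0.260749)  len=0.2233
  (v9,v14,v12) [+--] → (-1.78323, 0.5194, -0.260749)–(-2.23485, 0.5194, 0)  len=0.5215

Chained into 2 loop(s):
  loop 1: 6 segments, perimeter = 2.2344
  loop 2: 6 segments, perimeter = 2.2344
Total perimeter = 4.469

loops=2 perimeter=4.469


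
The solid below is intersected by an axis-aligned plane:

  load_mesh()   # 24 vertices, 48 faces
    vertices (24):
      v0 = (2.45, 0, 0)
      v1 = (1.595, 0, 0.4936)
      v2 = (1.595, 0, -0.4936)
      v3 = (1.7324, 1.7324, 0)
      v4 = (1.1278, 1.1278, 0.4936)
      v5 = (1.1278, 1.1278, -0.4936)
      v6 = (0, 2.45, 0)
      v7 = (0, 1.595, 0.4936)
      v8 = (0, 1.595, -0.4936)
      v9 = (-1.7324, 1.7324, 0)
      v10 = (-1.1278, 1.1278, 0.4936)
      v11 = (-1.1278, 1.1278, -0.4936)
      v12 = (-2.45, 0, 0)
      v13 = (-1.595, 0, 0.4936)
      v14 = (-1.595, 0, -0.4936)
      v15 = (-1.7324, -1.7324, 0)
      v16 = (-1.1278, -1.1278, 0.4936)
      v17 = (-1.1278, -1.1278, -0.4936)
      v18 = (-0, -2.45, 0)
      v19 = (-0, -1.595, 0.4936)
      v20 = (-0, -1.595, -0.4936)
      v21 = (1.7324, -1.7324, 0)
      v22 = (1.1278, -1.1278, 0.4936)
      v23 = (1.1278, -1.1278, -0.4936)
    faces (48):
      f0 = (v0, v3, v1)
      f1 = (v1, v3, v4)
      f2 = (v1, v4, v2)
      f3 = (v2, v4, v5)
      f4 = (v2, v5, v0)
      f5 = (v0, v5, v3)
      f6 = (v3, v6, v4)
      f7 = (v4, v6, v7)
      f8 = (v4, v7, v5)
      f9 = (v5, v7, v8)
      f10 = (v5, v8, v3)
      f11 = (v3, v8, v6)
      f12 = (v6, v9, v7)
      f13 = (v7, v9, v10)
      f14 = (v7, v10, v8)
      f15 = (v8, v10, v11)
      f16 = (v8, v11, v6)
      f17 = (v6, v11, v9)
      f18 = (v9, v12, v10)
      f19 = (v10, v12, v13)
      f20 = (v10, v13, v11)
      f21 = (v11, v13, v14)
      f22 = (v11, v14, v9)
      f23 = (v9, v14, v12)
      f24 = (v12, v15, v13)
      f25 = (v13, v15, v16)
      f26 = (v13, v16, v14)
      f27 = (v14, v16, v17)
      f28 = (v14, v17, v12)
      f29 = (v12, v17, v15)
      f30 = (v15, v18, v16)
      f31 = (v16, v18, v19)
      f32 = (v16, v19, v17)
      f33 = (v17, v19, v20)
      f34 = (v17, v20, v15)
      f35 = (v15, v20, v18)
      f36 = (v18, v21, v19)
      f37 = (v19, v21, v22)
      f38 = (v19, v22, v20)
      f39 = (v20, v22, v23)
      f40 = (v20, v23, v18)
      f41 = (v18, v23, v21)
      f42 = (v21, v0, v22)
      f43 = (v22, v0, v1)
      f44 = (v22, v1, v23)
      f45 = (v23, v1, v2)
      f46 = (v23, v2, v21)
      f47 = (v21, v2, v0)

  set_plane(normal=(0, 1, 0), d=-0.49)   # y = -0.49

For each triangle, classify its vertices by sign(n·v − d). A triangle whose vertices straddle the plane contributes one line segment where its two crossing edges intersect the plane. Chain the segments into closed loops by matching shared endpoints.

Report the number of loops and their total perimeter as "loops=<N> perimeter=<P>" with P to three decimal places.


loops=2 perimeter=5.923

Straddling triangles (12 of 48):
  (v12,v15,v13) [+-+] → (-2.24703, -0.49, 0)–(-1.63386, -0.49, 0.353988)  len=0.7080
  (v13,v15,v16) [+--] → (-1.63386, -0.49, 0.353988)–(-1.39201, -0.49, 0.4936)  len=0.2793
  (v13,v16,v14) [+-+] → (-1.39201, -0.49, 0.4936)–(-1.39201, -0.49, -0.0646871)  len=0.5583
  (v14,v16,v17) [+--] → (-1.39201, -0.49, -0.0646871)–(-1.39201, -0.49, -0.4936)  len=0.4289
  (v14,v17,v12) [+-+] → (-1.39201, -0.49, -0.4936)–(-1.87554, -0.49, -0.214456)  len=0.5583
  (v12,v17,v15) [+--] → (-1.87554, -0.49, -0.214456)–(-2.24703, -0.49, 0)  len=0.4290
  (v21,v0,v22) [-+-] → (2.24703, -0.49, 0)–(1.87554, -0.49, 0.214456)  len=0.4290
  (v22,v0,v1) [-++] → (1.87554, -0.49, 0.214456)–(1.39201, -0.49, 0.4936)  len=0.5583
  (v22,v1,v23) [-+-] → (1.39201, -0.49, 0.4936)–(1.39201, -0.49, 0.0646871)  len=0.4289
  (v23,v1,v2) [-++] → (1.39201, -0.49, 0.0646871)–(1.39201, -0.49, -0.4936)  len=0.5583
  (v23,v2,v21) [-+-] → (1.39201, -0.49, -0.4936)–(1.63386, -0.49, -0.353988)  len=0.2793
  (v21,v2,v0) [-++] → (1.63386, -0.49, -0.353988)–(2.24703, -0.49, 0)  len=0.7080

Chained into 2 loop(s):
  loop 1: 6 segments, perimeter = 2.9617
  loop 2: 6 segments, perimeter = 2.9617
Total perimeter = 5.923


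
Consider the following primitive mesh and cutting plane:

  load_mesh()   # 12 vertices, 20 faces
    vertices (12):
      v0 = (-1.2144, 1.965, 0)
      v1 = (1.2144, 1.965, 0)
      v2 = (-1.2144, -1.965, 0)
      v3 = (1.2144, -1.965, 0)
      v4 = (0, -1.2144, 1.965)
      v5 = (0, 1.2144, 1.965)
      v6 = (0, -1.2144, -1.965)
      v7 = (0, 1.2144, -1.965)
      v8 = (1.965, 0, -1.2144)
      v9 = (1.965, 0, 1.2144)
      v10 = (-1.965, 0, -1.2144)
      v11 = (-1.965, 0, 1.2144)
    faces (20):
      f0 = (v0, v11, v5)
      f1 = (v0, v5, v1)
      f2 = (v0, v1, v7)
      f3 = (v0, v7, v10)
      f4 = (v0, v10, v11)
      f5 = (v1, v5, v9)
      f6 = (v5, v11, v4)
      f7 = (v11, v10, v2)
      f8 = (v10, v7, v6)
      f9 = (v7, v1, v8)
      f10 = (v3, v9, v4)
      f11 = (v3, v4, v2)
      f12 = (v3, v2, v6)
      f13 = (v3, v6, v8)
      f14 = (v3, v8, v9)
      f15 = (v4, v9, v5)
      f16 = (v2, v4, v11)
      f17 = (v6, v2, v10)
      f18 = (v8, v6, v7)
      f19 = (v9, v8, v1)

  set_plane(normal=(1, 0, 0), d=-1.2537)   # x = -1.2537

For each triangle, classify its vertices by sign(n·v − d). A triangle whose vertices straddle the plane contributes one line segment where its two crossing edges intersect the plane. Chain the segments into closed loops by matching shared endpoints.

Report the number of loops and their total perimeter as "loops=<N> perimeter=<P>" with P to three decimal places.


loops=1 perimeter=10.060

Straddling triangles (8 of 20):
  (v0,v11,v5) [+-+] → (-1.2537, 1.86212, 0.0635837)–(-1.2537, 0.439594, 1.48611)  len=2.0117
  (v0,v7,v10) [++-] → (-1.2537, 0.439594, -1.48611)–(-1.2537, 1.86212, -0.0635837)  len=2.0117
  (v0,v10,v11) [+--] → (-1.2537, 1.86212, -0.0635837)–(-1.2537, 1.86212, 0.0635837)  len=0.1272
  (v5,v11,v4) [+-+] → (-1.2537, 0.439594, 1.48611)–(-1.2537, -0.439594, 1.48611)  len=0.8792
  (v11,v10,v2) [--+] → (-1.2537, -1.86212, -0.0635837)–(-1.2537, -1.86212, 0.0635837)  len=0.1272
  (v10,v7,v6) [-++] → (-1.2537, 0.439594, -1.48611)–(-1.2537, -0.439594, -1.48611)  len=0.8792
  (v2,v4,v11) [++-] → (-1.2537, -0.439594, 1.48611)–(-1.2537, -1.86212, 0.0635837)  len=2.0117
  (v6,v2,v10) [++-] → (-1.2537, -1.86212, -0.0635837)–(-1.2537, -0.439594, -1.48611)  len=2.0117

Chained into 1 loop(s):
  loop 1: 8 segments, perimeter = 10.0597
Total perimeter = 10.060
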